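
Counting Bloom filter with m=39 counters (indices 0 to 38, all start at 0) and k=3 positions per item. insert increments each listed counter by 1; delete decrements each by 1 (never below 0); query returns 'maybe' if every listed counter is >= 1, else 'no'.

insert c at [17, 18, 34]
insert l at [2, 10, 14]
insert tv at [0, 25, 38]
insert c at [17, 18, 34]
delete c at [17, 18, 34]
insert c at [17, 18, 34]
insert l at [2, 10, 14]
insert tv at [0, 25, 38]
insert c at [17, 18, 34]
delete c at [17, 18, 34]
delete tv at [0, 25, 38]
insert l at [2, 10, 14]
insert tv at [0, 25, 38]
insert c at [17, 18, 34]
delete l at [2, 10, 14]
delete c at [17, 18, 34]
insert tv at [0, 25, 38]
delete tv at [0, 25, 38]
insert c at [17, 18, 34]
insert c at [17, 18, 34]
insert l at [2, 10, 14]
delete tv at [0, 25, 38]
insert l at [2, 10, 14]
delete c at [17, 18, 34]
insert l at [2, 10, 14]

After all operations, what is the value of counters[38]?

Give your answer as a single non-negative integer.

Step 1: insert c at [17, 18, 34] -> counters=[0,0,0,0,0,0,0,0,0,0,0,0,0,0,0,0,0,1,1,0,0,0,0,0,0,0,0,0,0,0,0,0,0,0,1,0,0,0,0]
Step 2: insert l at [2, 10, 14] -> counters=[0,0,1,0,0,0,0,0,0,0,1,0,0,0,1,0,0,1,1,0,0,0,0,0,0,0,0,0,0,0,0,0,0,0,1,0,0,0,0]
Step 3: insert tv at [0, 25, 38] -> counters=[1,0,1,0,0,0,0,0,0,0,1,0,0,0,1,0,0,1,1,0,0,0,0,0,0,1,0,0,0,0,0,0,0,0,1,0,0,0,1]
Step 4: insert c at [17, 18, 34] -> counters=[1,0,1,0,0,0,0,0,0,0,1,0,0,0,1,0,0,2,2,0,0,0,0,0,0,1,0,0,0,0,0,0,0,0,2,0,0,0,1]
Step 5: delete c at [17, 18, 34] -> counters=[1,0,1,0,0,0,0,0,0,0,1,0,0,0,1,0,0,1,1,0,0,0,0,0,0,1,0,0,0,0,0,0,0,0,1,0,0,0,1]
Step 6: insert c at [17, 18, 34] -> counters=[1,0,1,0,0,0,0,0,0,0,1,0,0,0,1,0,0,2,2,0,0,0,0,0,0,1,0,0,0,0,0,0,0,0,2,0,0,0,1]
Step 7: insert l at [2, 10, 14] -> counters=[1,0,2,0,0,0,0,0,0,0,2,0,0,0,2,0,0,2,2,0,0,0,0,0,0,1,0,0,0,0,0,0,0,0,2,0,0,0,1]
Step 8: insert tv at [0, 25, 38] -> counters=[2,0,2,0,0,0,0,0,0,0,2,0,0,0,2,0,0,2,2,0,0,0,0,0,0,2,0,0,0,0,0,0,0,0,2,0,0,0,2]
Step 9: insert c at [17, 18, 34] -> counters=[2,0,2,0,0,0,0,0,0,0,2,0,0,0,2,0,0,3,3,0,0,0,0,0,0,2,0,0,0,0,0,0,0,0,3,0,0,0,2]
Step 10: delete c at [17, 18, 34] -> counters=[2,0,2,0,0,0,0,0,0,0,2,0,0,0,2,0,0,2,2,0,0,0,0,0,0,2,0,0,0,0,0,0,0,0,2,0,0,0,2]
Step 11: delete tv at [0, 25, 38] -> counters=[1,0,2,0,0,0,0,0,0,0,2,0,0,0,2,0,0,2,2,0,0,0,0,0,0,1,0,0,0,0,0,0,0,0,2,0,0,0,1]
Step 12: insert l at [2, 10, 14] -> counters=[1,0,3,0,0,0,0,0,0,0,3,0,0,0,3,0,0,2,2,0,0,0,0,0,0,1,0,0,0,0,0,0,0,0,2,0,0,0,1]
Step 13: insert tv at [0, 25, 38] -> counters=[2,0,3,0,0,0,0,0,0,0,3,0,0,0,3,0,0,2,2,0,0,0,0,0,0,2,0,0,0,0,0,0,0,0,2,0,0,0,2]
Step 14: insert c at [17, 18, 34] -> counters=[2,0,3,0,0,0,0,0,0,0,3,0,0,0,3,0,0,3,3,0,0,0,0,0,0,2,0,0,0,0,0,0,0,0,3,0,0,0,2]
Step 15: delete l at [2, 10, 14] -> counters=[2,0,2,0,0,0,0,0,0,0,2,0,0,0,2,0,0,3,3,0,0,0,0,0,0,2,0,0,0,0,0,0,0,0,3,0,0,0,2]
Step 16: delete c at [17, 18, 34] -> counters=[2,0,2,0,0,0,0,0,0,0,2,0,0,0,2,0,0,2,2,0,0,0,0,0,0,2,0,0,0,0,0,0,0,0,2,0,0,0,2]
Step 17: insert tv at [0, 25, 38] -> counters=[3,0,2,0,0,0,0,0,0,0,2,0,0,0,2,0,0,2,2,0,0,0,0,0,0,3,0,0,0,0,0,0,0,0,2,0,0,0,3]
Step 18: delete tv at [0, 25, 38] -> counters=[2,0,2,0,0,0,0,0,0,0,2,0,0,0,2,0,0,2,2,0,0,0,0,0,0,2,0,0,0,0,0,0,0,0,2,0,0,0,2]
Step 19: insert c at [17, 18, 34] -> counters=[2,0,2,0,0,0,0,0,0,0,2,0,0,0,2,0,0,3,3,0,0,0,0,0,0,2,0,0,0,0,0,0,0,0,3,0,0,0,2]
Step 20: insert c at [17, 18, 34] -> counters=[2,0,2,0,0,0,0,0,0,0,2,0,0,0,2,0,0,4,4,0,0,0,0,0,0,2,0,0,0,0,0,0,0,0,4,0,0,0,2]
Step 21: insert l at [2, 10, 14] -> counters=[2,0,3,0,0,0,0,0,0,0,3,0,0,0,3,0,0,4,4,0,0,0,0,0,0,2,0,0,0,0,0,0,0,0,4,0,0,0,2]
Step 22: delete tv at [0, 25, 38] -> counters=[1,0,3,0,0,0,0,0,0,0,3,0,0,0,3,0,0,4,4,0,0,0,0,0,0,1,0,0,0,0,0,0,0,0,4,0,0,0,1]
Step 23: insert l at [2, 10, 14] -> counters=[1,0,4,0,0,0,0,0,0,0,4,0,0,0,4,0,0,4,4,0,0,0,0,0,0,1,0,0,0,0,0,0,0,0,4,0,0,0,1]
Step 24: delete c at [17, 18, 34] -> counters=[1,0,4,0,0,0,0,0,0,0,4,0,0,0,4,0,0,3,3,0,0,0,0,0,0,1,0,0,0,0,0,0,0,0,3,0,0,0,1]
Step 25: insert l at [2, 10, 14] -> counters=[1,0,5,0,0,0,0,0,0,0,5,0,0,0,5,0,0,3,3,0,0,0,0,0,0,1,0,0,0,0,0,0,0,0,3,0,0,0,1]
Final counters=[1,0,5,0,0,0,0,0,0,0,5,0,0,0,5,0,0,3,3,0,0,0,0,0,0,1,0,0,0,0,0,0,0,0,3,0,0,0,1] -> counters[38]=1

Answer: 1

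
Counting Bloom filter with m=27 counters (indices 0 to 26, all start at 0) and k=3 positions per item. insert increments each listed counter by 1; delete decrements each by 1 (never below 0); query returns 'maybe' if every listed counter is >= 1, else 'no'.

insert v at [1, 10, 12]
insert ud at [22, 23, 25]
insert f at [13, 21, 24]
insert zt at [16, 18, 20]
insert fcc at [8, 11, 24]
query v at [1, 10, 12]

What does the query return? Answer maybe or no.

Step 1: insert v at [1, 10, 12] -> counters=[0,1,0,0,0,0,0,0,0,0,1,0,1,0,0,0,0,0,0,0,0,0,0,0,0,0,0]
Step 2: insert ud at [22, 23, 25] -> counters=[0,1,0,0,0,0,0,0,0,0,1,0,1,0,0,0,0,0,0,0,0,0,1,1,0,1,0]
Step 3: insert f at [13, 21, 24] -> counters=[0,1,0,0,0,0,0,0,0,0,1,0,1,1,0,0,0,0,0,0,0,1,1,1,1,1,0]
Step 4: insert zt at [16, 18, 20] -> counters=[0,1,0,0,0,0,0,0,0,0,1,0,1,1,0,0,1,0,1,0,1,1,1,1,1,1,0]
Step 5: insert fcc at [8, 11, 24] -> counters=[0,1,0,0,0,0,0,0,1,0,1,1,1,1,0,0,1,0,1,0,1,1,1,1,2,1,0]
Query v: check counters[1]=1 counters[10]=1 counters[12]=1 -> maybe

Answer: maybe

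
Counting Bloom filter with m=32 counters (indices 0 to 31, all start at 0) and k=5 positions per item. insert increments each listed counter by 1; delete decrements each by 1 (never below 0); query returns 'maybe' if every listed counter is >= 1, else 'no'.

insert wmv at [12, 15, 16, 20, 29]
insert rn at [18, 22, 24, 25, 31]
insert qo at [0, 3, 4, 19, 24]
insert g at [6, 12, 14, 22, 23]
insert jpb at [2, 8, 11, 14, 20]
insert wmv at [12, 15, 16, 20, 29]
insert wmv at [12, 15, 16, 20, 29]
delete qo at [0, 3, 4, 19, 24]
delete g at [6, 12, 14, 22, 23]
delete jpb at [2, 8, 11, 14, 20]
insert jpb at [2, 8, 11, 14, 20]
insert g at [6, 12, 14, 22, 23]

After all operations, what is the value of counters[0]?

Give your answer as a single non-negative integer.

Answer: 0

Derivation:
Step 1: insert wmv at [12, 15, 16, 20, 29] -> counters=[0,0,0,0,0,0,0,0,0,0,0,0,1,0,0,1,1,0,0,0,1,0,0,0,0,0,0,0,0,1,0,0]
Step 2: insert rn at [18, 22, 24, 25, 31] -> counters=[0,0,0,0,0,0,0,0,0,0,0,0,1,0,0,1,1,0,1,0,1,0,1,0,1,1,0,0,0,1,0,1]
Step 3: insert qo at [0, 3, 4, 19, 24] -> counters=[1,0,0,1,1,0,0,0,0,0,0,0,1,0,0,1,1,0,1,1,1,0,1,0,2,1,0,0,0,1,0,1]
Step 4: insert g at [6, 12, 14, 22, 23] -> counters=[1,0,0,1,1,0,1,0,0,0,0,0,2,0,1,1,1,0,1,1,1,0,2,1,2,1,0,0,0,1,0,1]
Step 5: insert jpb at [2, 8, 11, 14, 20] -> counters=[1,0,1,1,1,0,1,0,1,0,0,1,2,0,2,1,1,0,1,1,2,0,2,1,2,1,0,0,0,1,0,1]
Step 6: insert wmv at [12, 15, 16, 20, 29] -> counters=[1,0,1,1,1,0,1,0,1,0,0,1,3,0,2,2,2,0,1,1,3,0,2,1,2,1,0,0,0,2,0,1]
Step 7: insert wmv at [12, 15, 16, 20, 29] -> counters=[1,0,1,1,1,0,1,0,1,0,0,1,4,0,2,3,3,0,1,1,4,0,2,1,2,1,0,0,0,3,0,1]
Step 8: delete qo at [0, 3, 4, 19, 24] -> counters=[0,0,1,0,0,0,1,0,1,0,0,1,4,0,2,3,3,0,1,0,4,0,2,1,1,1,0,0,0,3,0,1]
Step 9: delete g at [6, 12, 14, 22, 23] -> counters=[0,0,1,0,0,0,0,0,1,0,0,1,3,0,1,3,3,0,1,0,4,0,1,0,1,1,0,0,0,3,0,1]
Step 10: delete jpb at [2, 8, 11, 14, 20] -> counters=[0,0,0,0,0,0,0,0,0,0,0,0,3,0,0,3,3,0,1,0,3,0,1,0,1,1,0,0,0,3,0,1]
Step 11: insert jpb at [2, 8, 11, 14, 20] -> counters=[0,0,1,0,0,0,0,0,1,0,0,1,3,0,1,3,3,0,1,0,4,0,1,0,1,1,0,0,0,3,0,1]
Step 12: insert g at [6, 12, 14, 22, 23] -> counters=[0,0,1,0,0,0,1,0,1,0,0,1,4,0,2,3,3,0,1,0,4,0,2,1,1,1,0,0,0,3,0,1]
Final counters=[0,0,1,0,0,0,1,0,1,0,0,1,4,0,2,3,3,0,1,0,4,0,2,1,1,1,0,0,0,3,0,1] -> counters[0]=0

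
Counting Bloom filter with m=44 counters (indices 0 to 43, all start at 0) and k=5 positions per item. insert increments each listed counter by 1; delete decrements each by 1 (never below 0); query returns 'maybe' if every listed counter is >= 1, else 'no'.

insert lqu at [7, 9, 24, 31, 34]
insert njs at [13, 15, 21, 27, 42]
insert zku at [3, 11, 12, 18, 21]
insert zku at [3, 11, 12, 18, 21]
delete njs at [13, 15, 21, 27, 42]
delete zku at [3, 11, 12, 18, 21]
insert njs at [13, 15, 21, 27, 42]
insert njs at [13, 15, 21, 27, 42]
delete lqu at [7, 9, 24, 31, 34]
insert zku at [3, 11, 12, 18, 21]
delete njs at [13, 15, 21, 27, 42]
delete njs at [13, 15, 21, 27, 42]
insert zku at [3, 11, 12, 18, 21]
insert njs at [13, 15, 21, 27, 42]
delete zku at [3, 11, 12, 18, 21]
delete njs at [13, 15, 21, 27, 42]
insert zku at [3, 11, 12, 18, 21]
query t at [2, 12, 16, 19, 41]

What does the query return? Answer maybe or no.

Answer: no

Derivation:
Step 1: insert lqu at [7, 9, 24, 31, 34] -> counters=[0,0,0,0,0,0,0,1,0,1,0,0,0,0,0,0,0,0,0,0,0,0,0,0,1,0,0,0,0,0,0,1,0,0,1,0,0,0,0,0,0,0,0,0]
Step 2: insert njs at [13, 15, 21, 27, 42] -> counters=[0,0,0,0,0,0,0,1,0,1,0,0,0,1,0,1,0,0,0,0,0,1,0,0,1,0,0,1,0,0,0,1,0,0,1,0,0,0,0,0,0,0,1,0]
Step 3: insert zku at [3, 11, 12, 18, 21] -> counters=[0,0,0,1,0,0,0,1,0,1,0,1,1,1,0,1,0,0,1,0,0,2,0,0,1,0,0,1,0,0,0,1,0,0,1,0,0,0,0,0,0,0,1,0]
Step 4: insert zku at [3, 11, 12, 18, 21] -> counters=[0,0,0,2,0,0,0,1,0,1,0,2,2,1,0,1,0,0,2,0,0,3,0,0,1,0,0,1,0,0,0,1,0,0,1,0,0,0,0,0,0,0,1,0]
Step 5: delete njs at [13, 15, 21, 27, 42] -> counters=[0,0,0,2,0,0,0,1,0,1,0,2,2,0,0,0,0,0,2,0,0,2,0,0,1,0,0,0,0,0,0,1,0,0,1,0,0,0,0,0,0,0,0,0]
Step 6: delete zku at [3, 11, 12, 18, 21] -> counters=[0,0,0,1,0,0,0,1,0,1,0,1,1,0,0,0,0,0,1,0,0,1,0,0,1,0,0,0,0,0,0,1,0,0,1,0,0,0,0,0,0,0,0,0]
Step 7: insert njs at [13, 15, 21, 27, 42] -> counters=[0,0,0,1,0,0,0,1,0,1,0,1,1,1,0,1,0,0,1,0,0,2,0,0,1,0,0,1,0,0,0,1,0,0,1,0,0,0,0,0,0,0,1,0]
Step 8: insert njs at [13, 15, 21, 27, 42] -> counters=[0,0,0,1,0,0,0,1,0,1,0,1,1,2,0,2,0,0,1,0,0,3,0,0,1,0,0,2,0,0,0,1,0,0,1,0,0,0,0,0,0,0,2,0]
Step 9: delete lqu at [7, 9, 24, 31, 34] -> counters=[0,0,0,1,0,0,0,0,0,0,0,1,1,2,0,2,0,0,1,0,0,3,0,0,0,0,0,2,0,0,0,0,0,0,0,0,0,0,0,0,0,0,2,0]
Step 10: insert zku at [3, 11, 12, 18, 21] -> counters=[0,0,0,2,0,0,0,0,0,0,0,2,2,2,0,2,0,0,2,0,0,4,0,0,0,0,0,2,0,0,0,0,0,0,0,0,0,0,0,0,0,0,2,0]
Step 11: delete njs at [13, 15, 21, 27, 42] -> counters=[0,0,0,2,0,0,0,0,0,0,0,2,2,1,0,1,0,0,2,0,0,3,0,0,0,0,0,1,0,0,0,0,0,0,0,0,0,0,0,0,0,0,1,0]
Step 12: delete njs at [13, 15, 21, 27, 42] -> counters=[0,0,0,2,0,0,0,0,0,0,0,2,2,0,0,0,0,0,2,0,0,2,0,0,0,0,0,0,0,0,0,0,0,0,0,0,0,0,0,0,0,0,0,0]
Step 13: insert zku at [3, 11, 12, 18, 21] -> counters=[0,0,0,3,0,0,0,0,0,0,0,3,3,0,0,0,0,0,3,0,0,3,0,0,0,0,0,0,0,0,0,0,0,0,0,0,0,0,0,0,0,0,0,0]
Step 14: insert njs at [13, 15, 21, 27, 42] -> counters=[0,0,0,3,0,0,0,0,0,0,0,3,3,1,0,1,0,0,3,0,0,4,0,0,0,0,0,1,0,0,0,0,0,0,0,0,0,0,0,0,0,0,1,0]
Step 15: delete zku at [3, 11, 12, 18, 21] -> counters=[0,0,0,2,0,0,0,0,0,0,0,2,2,1,0,1,0,0,2,0,0,3,0,0,0,0,0,1,0,0,0,0,0,0,0,0,0,0,0,0,0,0,1,0]
Step 16: delete njs at [13, 15, 21, 27, 42] -> counters=[0,0,0,2,0,0,0,0,0,0,0,2,2,0,0,0,0,0,2,0,0,2,0,0,0,0,0,0,0,0,0,0,0,0,0,0,0,0,0,0,0,0,0,0]
Step 17: insert zku at [3, 11, 12, 18, 21] -> counters=[0,0,0,3,0,0,0,0,0,0,0,3,3,0,0,0,0,0,3,0,0,3,0,0,0,0,0,0,0,0,0,0,0,0,0,0,0,0,0,0,0,0,0,0]
Query t: check counters[2]=0 counters[12]=3 counters[16]=0 counters[19]=0 counters[41]=0 -> no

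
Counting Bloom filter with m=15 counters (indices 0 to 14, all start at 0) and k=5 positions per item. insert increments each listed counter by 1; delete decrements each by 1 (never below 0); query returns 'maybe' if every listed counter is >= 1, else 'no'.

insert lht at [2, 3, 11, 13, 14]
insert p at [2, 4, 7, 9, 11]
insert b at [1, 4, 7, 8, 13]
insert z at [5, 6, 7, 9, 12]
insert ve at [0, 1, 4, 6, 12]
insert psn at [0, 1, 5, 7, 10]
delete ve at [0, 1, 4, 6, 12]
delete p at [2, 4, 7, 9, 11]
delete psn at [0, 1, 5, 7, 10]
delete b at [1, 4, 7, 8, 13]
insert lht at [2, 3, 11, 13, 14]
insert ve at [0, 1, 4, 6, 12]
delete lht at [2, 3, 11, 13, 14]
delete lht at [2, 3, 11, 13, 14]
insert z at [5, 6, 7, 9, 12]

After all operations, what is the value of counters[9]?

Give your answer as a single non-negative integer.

Step 1: insert lht at [2, 3, 11, 13, 14] -> counters=[0,0,1,1,0,0,0,0,0,0,0,1,0,1,1]
Step 2: insert p at [2, 4, 7, 9, 11] -> counters=[0,0,2,1,1,0,0,1,0,1,0,2,0,1,1]
Step 3: insert b at [1, 4, 7, 8, 13] -> counters=[0,1,2,1,2,0,0,2,1,1,0,2,0,2,1]
Step 4: insert z at [5, 6, 7, 9, 12] -> counters=[0,1,2,1,2,1,1,3,1,2,0,2,1,2,1]
Step 5: insert ve at [0, 1, 4, 6, 12] -> counters=[1,2,2,1,3,1,2,3,1,2,0,2,2,2,1]
Step 6: insert psn at [0, 1, 5, 7, 10] -> counters=[2,3,2,1,3,2,2,4,1,2,1,2,2,2,1]
Step 7: delete ve at [0, 1, 4, 6, 12] -> counters=[1,2,2,1,2,2,1,4,1,2,1,2,1,2,1]
Step 8: delete p at [2, 4, 7, 9, 11] -> counters=[1,2,1,1,1,2,1,3,1,1,1,1,1,2,1]
Step 9: delete psn at [0, 1, 5, 7, 10] -> counters=[0,1,1,1,1,1,1,2,1,1,0,1,1,2,1]
Step 10: delete b at [1, 4, 7, 8, 13] -> counters=[0,0,1,1,0,1,1,1,0,1,0,1,1,1,1]
Step 11: insert lht at [2, 3, 11, 13, 14] -> counters=[0,0,2,2,0,1,1,1,0,1,0,2,1,2,2]
Step 12: insert ve at [0, 1, 4, 6, 12] -> counters=[1,1,2,2,1,1,2,1,0,1,0,2,2,2,2]
Step 13: delete lht at [2, 3, 11, 13, 14] -> counters=[1,1,1,1,1,1,2,1,0,1,0,1,2,1,1]
Step 14: delete lht at [2, 3, 11, 13, 14] -> counters=[1,1,0,0,1,1,2,1,0,1,0,0,2,0,0]
Step 15: insert z at [5, 6, 7, 9, 12] -> counters=[1,1,0,0,1,2,3,2,0,2,0,0,3,0,0]
Final counters=[1,1,0,0,1,2,3,2,0,2,0,0,3,0,0] -> counters[9]=2

Answer: 2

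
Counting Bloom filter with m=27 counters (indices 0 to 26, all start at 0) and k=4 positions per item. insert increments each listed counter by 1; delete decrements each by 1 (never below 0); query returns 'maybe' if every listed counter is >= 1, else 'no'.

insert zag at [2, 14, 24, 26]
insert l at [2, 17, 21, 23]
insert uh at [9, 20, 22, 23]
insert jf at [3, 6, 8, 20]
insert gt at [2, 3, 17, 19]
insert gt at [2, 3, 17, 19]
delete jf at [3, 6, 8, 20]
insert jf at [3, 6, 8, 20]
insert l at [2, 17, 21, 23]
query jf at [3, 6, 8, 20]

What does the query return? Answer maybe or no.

Step 1: insert zag at [2, 14, 24, 26] -> counters=[0,0,1,0,0,0,0,0,0,0,0,0,0,0,1,0,0,0,0,0,0,0,0,0,1,0,1]
Step 2: insert l at [2, 17, 21, 23] -> counters=[0,0,2,0,0,0,0,0,0,0,0,0,0,0,1,0,0,1,0,0,0,1,0,1,1,0,1]
Step 3: insert uh at [9, 20, 22, 23] -> counters=[0,0,2,0,0,0,0,0,0,1,0,0,0,0,1,0,0,1,0,0,1,1,1,2,1,0,1]
Step 4: insert jf at [3, 6, 8, 20] -> counters=[0,0,2,1,0,0,1,0,1,1,0,0,0,0,1,0,0,1,0,0,2,1,1,2,1,0,1]
Step 5: insert gt at [2, 3, 17, 19] -> counters=[0,0,3,2,0,0,1,0,1,1,0,0,0,0,1,0,0,2,0,1,2,1,1,2,1,0,1]
Step 6: insert gt at [2, 3, 17, 19] -> counters=[0,0,4,3,0,0,1,0,1,1,0,0,0,0,1,0,0,3,0,2,2,1,1,2,1,0,1]
Step 7: delete jf at [3, 6, 8, 20] -> counters=[0,0,4,2,0,0,0,0,0,1,0,0,0,0,1,0,0,3,0,2,1,1,1,2,1,0,1]
Step 8: insert jf at [3, 6, 8, 20] -> counters=[0,0,4,3,0,0,1,0,1,1,0,0,0,0,1,0,0,3,0,2,2,1,1,2,1,0,1]
Step 9: insert l at [2, 17, 21, 23] -> counters=[0,0,5,3,0,0,1,0,1,1,0,0,0,0,1,0,0,4,0,2,2,2,1,3,1,0,1]
Query jf: check counters[3]=3 counters[6]=1 counters[8]=1 counters[20]=2 -> maybe

Answer: maybe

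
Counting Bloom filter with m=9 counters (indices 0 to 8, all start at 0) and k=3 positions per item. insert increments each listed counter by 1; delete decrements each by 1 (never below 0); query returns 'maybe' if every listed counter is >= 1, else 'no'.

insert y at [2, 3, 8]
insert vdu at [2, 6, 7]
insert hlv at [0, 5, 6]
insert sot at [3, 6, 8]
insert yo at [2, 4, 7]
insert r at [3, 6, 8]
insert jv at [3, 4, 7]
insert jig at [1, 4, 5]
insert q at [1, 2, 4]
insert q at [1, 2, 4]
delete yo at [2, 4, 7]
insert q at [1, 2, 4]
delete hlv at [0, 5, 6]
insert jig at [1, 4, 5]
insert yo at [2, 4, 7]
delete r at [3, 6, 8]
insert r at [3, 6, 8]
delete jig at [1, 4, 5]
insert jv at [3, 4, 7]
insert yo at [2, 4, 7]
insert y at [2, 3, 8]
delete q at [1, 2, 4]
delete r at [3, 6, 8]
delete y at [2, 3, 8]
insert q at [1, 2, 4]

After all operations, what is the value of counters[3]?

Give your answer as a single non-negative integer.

Step 1: insert y at [2, 3, 8] -> counters=[0,0,1,1,0,0,0,0,1]
Step 2: insert vdu at [2, 6, 7] -> counters=[0,0,2,1,0,0,1,1,1]
Step 3: insert hlv at [0, 5, 6] -> counters=[1,0,2,1,0,1,2,1,1]
Step 4: insert sot at [3, 6, 8] -> counters=[1,0,2,2,0,1,3,1,2]
Step 5: insert yo at [2, 4, 7] -> counters=[1,0,3,2,1,1,3,2,2]
Step 6: insert r at [3, 6, 8] -> counters=[1,0,3,3,1,1,4,2,3]
Step 7: insert jv at [3, 4, 7] -> counters=[1,0,3,4,2,1,4,3,3]
Step 8: insert jig at [1, 4, 5] -> counters=[1,1,3,4,3,2,4,3,3]
Step 9: insert q at [1, 2, 4] -> counters=[1,2,4,4,4,2,4,3,3]
Step 10: insert q at [1, 2, 4] -> counters=[1,3,5,4,5,2,4,3,3]
Step 11: delete yo at [2, 4, 7] -> counters=[1,3,4,4,4,2,4,2,3]
Step 12: insert q at [1, 2, 4] -> counters=[1,4,5,4,5,2,4,2,3]
Step 13: delete hlv at [0, 5, 6] -> counters=[0,4,5,4,5,1,3,2,3]
Step 14: insert jig at [1, 4, 5] -> counters=[0,5,5,4,6,2,3,2,3]
Step 15: insert yo at [2, 4, 7] -> counters=[0,5,6,4,7,2,3,3,3]
Step 16: delete r at [3, 6, 8] -> counters=[0,5,6,3,7,2,2,3,2]
Step 17: insert r at [3, 6, 8] -> counters=[0,5,6,4,7,2,3,3,3]
Step 18: delete jig at [1, 4, 5] -> counters=[0,4,6,4,6,1,3,3,3]
Step 19: insert jv at [3, 4, 7] -> counters=[0,4,6,5,7,1,3,4,3]
Step 20: insert yo at [2, 4, 7] -> counters=[0,4,7,5,8,1,3,5,3]
Step 21: insert y at [2, 3, 8] -> counters=[0,4,8,6,8,1,3,5,4]
Step 22: delete q at [1, 2, 4] -> counters=[0,3,7,6,7,1,3,5,4]
Step 23: delete r at [3, 6, 8] -> counters=[0,3,7,5,7,1,2,5,3]
Step 24: delete y at [2, 3, 8] -> counters=[0,3,6,4,7,1,2,5,2]
Step 25: insert q at [1, 2, 4] -> counters=[0,4,7,4,8,1,2,5,2]
Final counters=[0,4,7,4,8,1,2,5,2] -> counters[3]=4

Answer: 4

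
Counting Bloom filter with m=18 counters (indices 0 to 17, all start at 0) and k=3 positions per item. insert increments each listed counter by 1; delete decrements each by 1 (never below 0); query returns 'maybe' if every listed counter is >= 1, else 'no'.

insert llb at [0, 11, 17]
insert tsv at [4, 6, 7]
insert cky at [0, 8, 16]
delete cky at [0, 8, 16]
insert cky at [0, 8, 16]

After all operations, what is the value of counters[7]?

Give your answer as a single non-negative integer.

Answer: 1

Derivation:
Step 1: insert llb at [0, 11, 17] -> counters=[1,0,0,0,0,0,0,0,0,0,0,1,0,0,0,0,0,1]
Step 2: insert tsv at [4, 6, 7] -> counters=[1,0,0,0,1,0,1,1,0,0,0,1,0,0,0,0,0,1]
Step 3: insert cky at [0, 8, 16] -> counters=[2,0,0,0,1,0,1,1,1,0,0,1,0,0,0,0,1,1]
Step 4: delete cky at [0, 8, 16] -> counters=[1,0,0,0,1,0,1,1,0,0,0,1,0,0,0,0,0,1]
Step 5: insert cky at [0, 8, 16] -> counters=[2,0,0,0,1,0,1,1,1,0,0,1,0,0,0,0,1,1]
Final counters=[2,0,0,0,1,0,1,1,1,0,0,1,0,0,0,0,1,1] -> counters[7]=1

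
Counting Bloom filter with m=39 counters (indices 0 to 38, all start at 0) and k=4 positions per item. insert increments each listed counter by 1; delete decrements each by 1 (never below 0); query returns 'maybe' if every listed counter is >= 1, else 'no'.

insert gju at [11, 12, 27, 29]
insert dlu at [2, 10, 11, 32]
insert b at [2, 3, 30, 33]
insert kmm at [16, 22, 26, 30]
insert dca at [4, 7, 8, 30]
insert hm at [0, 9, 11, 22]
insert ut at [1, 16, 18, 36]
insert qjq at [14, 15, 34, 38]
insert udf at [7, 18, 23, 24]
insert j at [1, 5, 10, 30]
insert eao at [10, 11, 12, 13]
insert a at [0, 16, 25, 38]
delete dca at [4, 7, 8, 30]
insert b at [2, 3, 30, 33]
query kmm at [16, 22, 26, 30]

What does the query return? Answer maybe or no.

Step 1: insert gju at [11, 12, 27, 29] -> counters=[0,0,0,0,0,0,0,0,0,0,0,1,1,0,0,0,0,0,0,0,0,0,0,0,0,0,0,1,0,1,0,0,0,0,0,0,0,0,0]
Step 2: insert dlu at [2, 10, 11, 32] -> counters=[0,0,1,0,0,0,0,0,0,0,1,2,1,0,0,0,0,0,0,0,0,0,0,0,0,0,0,1,0,1,0,0,1,0,0,0,0,0,0]
Step 3: insert b at [2, 3, 30, 33] -> counters=[0,0,2,1,0,0,0,0,0,0,1,2,1,0,0,0,0,0,0,0,0,0,0,0,0,0,0,1,0,1,1,0,1,1,0,0,0,0,0]
Step 4: insert kmm at [16, 22, 26, 30] -> counters=[0,0,2,1,0,0,0,0,0,0,1,2,1,0,0,0,1,0,0,0,0,0,1,0,0,0,1,1,0,1,2,0,1,1,0,0,0,0,0]
Step 5: insert dca at [4, 7, 8, 30] -> counters=[0,0,2,1,1,0,0,1,1,0,1,2,1,0,0,0,1,0,0,0,0,0,1,0,0,0,1,1,0,1,3,0,1,1,0,0,0,0,0]
Step 6: insert hm at [0, 9, 11, 22] -> counters=[1,0,2,1,1,0,0,1,1,1,1,3,1,0,0,0,1,0,0,0,0,0,2,0,0,0,1,1,0,1,3,0,1,1,0,0,0,0,0]
Step 7: insert ut at [1, 16, 18, 36] -> counters=[1,1,2,1,1,0,0,1,1,1,1,3,1,0,0,0,2,0,1,0,0,0,2,0,0,0,1,1,0,1,3,0,1,1,0,0,1,0,0]
Step 8: insert qjq at [14, 15, 34, 38] -> counters=[1,1,2,1,1,0,0,1,1,1,1,3,1,0,1,1,2,0,1,0,0,0,2,0,0,0,1,1,0,1,3,0,1,1,1,0,1,0,1]
Step 9: insert udf at [7, 18, 23, 24] -> counters=[1,1,2,1,1,0,0,2,1,1,1,3,1,0,1,1,2,0,2,0,0,0,2,1,1,0,1,1,0,1,3,0,1,1,1,0,1,0,1]
Step 10: insert j at [1, 5, 10, 30] -> counters=[1,2,2,1,1,1,0,2,1,1,2,3,1,0,1,1,2,0,2,0,0,0,2,1,1,0,1,1,0,1,4,0,1,1,1,0,1,0,1]
Step 11: insert eao at [10, 11, 12, 13] -> counters=[1,2,2,1,1,1,0,2,1,1,3,4,2,1,1,1,2,0,2,0,0,0,2,1,1,0,1,1,0,1,4,0,1,1,1,0,1,0,1]
Step 12: insert a at [0, 16, 25, 38] -> counters=[2,2,2,1,1,1,0,2,1,1,3,4,2,1,1,1,3,0,2,0,0,0,2,1,1,1,1,1,0,1,4,0,1,1,1,0,1,0,2]
Step 13: delete dca at [4, 7, 8, 30] -> counters=[2,2,2,1,0,1,0,1,0,1,3,4,2,1,1,1,3,0,2,0,0,0,2,1,1,1,1,1,0,1,3,0,1,1,1,0,1,0,2]
Step 14: insert b at [2, 3, 30, 33] -> counters=[2,2,3,2,0,1,0,1,0,1,3,4,2,1,1,1,3,0,2,0,0,0,2,1,1,1,1,1,0,1,4,0,1,2,1,0,1,0,2]
Query kmm: check counters[16]=3 counters[22]=2 counters[26]=1 counters[30]=4 -> maybe

Answer: maybe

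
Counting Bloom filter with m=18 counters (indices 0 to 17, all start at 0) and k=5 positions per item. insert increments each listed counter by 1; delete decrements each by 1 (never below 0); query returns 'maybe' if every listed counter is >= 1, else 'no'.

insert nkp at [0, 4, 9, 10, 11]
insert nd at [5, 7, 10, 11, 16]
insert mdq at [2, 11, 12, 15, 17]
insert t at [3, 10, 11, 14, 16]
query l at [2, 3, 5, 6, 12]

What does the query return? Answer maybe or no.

Answer: no

Derivation:
Step 1: insert nkp at [0, 4, 9, 10, 11] -> counters=[1,0,0,0,1,0,0,0,0,1,1,1,0,0,0,0,0,0]
Step 2: insert nd at [5, 7, 10, 11, 16] -> counters=[1,0,0,0,1,1,0,1,0,1,2,2,0,0,0,0,1,0]
Step 3: insert mdq at [2, 11, 12, 15, 17] -> counters=[1,0,1,0,1,1,0,1,0,1,2,3,1,0,0,1,1,1]
Step 4: insert t at [3, 10, 11, 14, 16] -> counters=[1,0,1,1,1,1,0,1,0,1,3,4,1,0,1,1,2,1]
Query l: check counters[2]=1 counters[3]=1 counters[5]=1 counters[6]=0 counters[12]=1 -> no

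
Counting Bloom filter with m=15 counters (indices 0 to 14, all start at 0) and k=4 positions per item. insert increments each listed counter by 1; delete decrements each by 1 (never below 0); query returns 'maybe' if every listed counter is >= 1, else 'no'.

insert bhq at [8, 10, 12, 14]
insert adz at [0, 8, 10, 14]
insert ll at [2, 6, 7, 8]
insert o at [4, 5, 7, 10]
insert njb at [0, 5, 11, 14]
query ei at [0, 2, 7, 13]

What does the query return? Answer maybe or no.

Step 1: insert bhq at [8, 10, 12, 14] -> counters=[0,0,0,0,0,0,0,0,1,0,1,0,1,0,1]
Step 2: insert adz at [0, 8, 10, 14] -> counters=[1,0,0,0,0,0,0,0,2,0,2,0,1,0,2]
Step 3: insert ll at [2, 6, 7, 8] -> counters=[1,0,1,0,0,0,1,1,3,0,2,0,1,0,2]
Step 4: insert o at [4, 5, 7, 10] -> counters=[1,0,1,0,1,1,1,2,3,0,3,0,1,0,2]
Step 5: insert njb at [0, 5, 11, 14] -> counters=[2,0,1,0,1,2,1,2,3,0,3,1,1,0,3]
Query ei: check counters[0]=2 counters[2]=1 counters[7]=2 counters[13]=0 -> no

Answer: no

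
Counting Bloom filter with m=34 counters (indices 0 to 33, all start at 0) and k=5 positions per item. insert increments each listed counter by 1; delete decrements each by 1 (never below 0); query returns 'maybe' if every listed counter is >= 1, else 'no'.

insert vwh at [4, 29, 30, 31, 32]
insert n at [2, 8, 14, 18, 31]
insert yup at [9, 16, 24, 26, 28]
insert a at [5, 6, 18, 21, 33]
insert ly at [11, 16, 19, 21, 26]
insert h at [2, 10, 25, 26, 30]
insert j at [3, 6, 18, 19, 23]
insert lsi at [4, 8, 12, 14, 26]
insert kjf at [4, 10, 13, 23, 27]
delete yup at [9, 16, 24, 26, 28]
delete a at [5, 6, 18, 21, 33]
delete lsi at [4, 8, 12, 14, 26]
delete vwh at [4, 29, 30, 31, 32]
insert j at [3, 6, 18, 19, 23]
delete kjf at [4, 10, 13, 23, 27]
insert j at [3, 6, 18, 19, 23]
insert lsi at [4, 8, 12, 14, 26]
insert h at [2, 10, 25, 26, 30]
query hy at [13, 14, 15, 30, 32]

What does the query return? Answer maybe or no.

Step 1: insert vwh at [4, 29, 30, 31, 32] -> counters=[0,0,0,0,1,0,0,0,0,0,0,0,0,0,0,0,0,0,0,0,0,0,0,0,0,0,0,0,0,1,1,1,1,0]
Step 2: insert n at [2, 8, 14, 18, 31] -> counters=[0,0,1,0,1,0,0,0,1,0,0,0,0,0,1,0,0,0,1,0,0,0,0,0,0,0,0,0,0,1,1,2,1,0]
Step 3: insert yup at [9, 16, 24, 26, 28] -> counters=[0,0,1,0,1,0,0,0,1,1,0,0,0,0,1,0,1,0,1,0,0,0,0,0,1,0,1,0,1,1,1,2,1,0]
Step 4: insert a at [5, 6, 18, 21, 33] -> counters=[0,0,1,0,1,1,1,0,1,1,0,0,0,0,1,0,1,0,2,0,0,1,0,0,1,0,1,0,1,1,1,2,1,1]
Step 5: insert ly at [11, 16, 19, 21, 26] -> counters=[0,0,1,0,1,1,1,0,1,1,0,1,0,0,1,0,2,0,2,1,0,2,0,0,1,0,2,0,1,1,1,2,1,1]
Step 6: insert h at [2, 10, 25, 26, 30] -> counters=[0,0,2,0,1,1,1,0,1,1,1,1,0,0,1,0,2,0,2,1,0,2,0,0,1,1,3,0,1,1,2,2,1,1]
Step 7: insert j at [3, 6, 18, 19, 23] -> counters=[0,0,2,1,1,1,2,0,1,1,1,1,0,0,1,0,2,0,3,2,0,2,0,1,1,1,3,0,1,1,2,2,1,1]
Step 8: insert lsi at [4, 8, 12, 14, 26] -> counters=[0,0,2,1,2,1,2,0,2,1,1,1,1,0,2,0,2,0,3,2,0,2,0,1,1,1,4,0,1,1,2,2,1,1]
Step 9: insert kjf at [4, 10, 13, 23, 27] -> counters=[0,0,2,1,3,1,2,0,2,1,2,1,1,1,2,0,2,0,3,2,0,2,0,2,1,1,4,1,1,1,2,2,1,1]
Step 10: delete yup at [9, 16, 24, 26, 28] -> counters=[0,0,2,1,3,1,2,0,2,0,2,1,1,1,2,0,1,0,3,2,0,2,0,2,0,1,3,1,0,1,2,2,1,1]
Step 11: delete a at [5, 6, 18, 21, 33] -> counters=[0,0,2,1,3,0,1,0,2,0,2,1,1,1,2,0,1,0,2,2,0,1,0,2,0,1,3,1,0,1,2,2,1,0]
Step 12: delete lsi at [4, 8, 12, 14, 26] -> counters=[0,0,2,1,2,0,1,0,1,0,2,1,0,1,1,0,1,0,2,2,0,1,0,2,0,1,2,1,0,1,2,2,1,0]
Step 13: delete vwh at [4, 29, 30, 31, 32] -> counters=[0,0,2,1,1,0,1,0,1,0,2,1,0,1,1,0,1,0,2,2,0,1,0,2,0,1,2,1,0,0,1,1,0,0]
Step 14: insert j at [3, 6, 18, 19, 23] -> counters=[0,0,2,2,1,0,2,0,1,0,2,1,0,1,1,0,1,0,3,3,0,1,0,3,0,1,2,1,0,0,1,1,0,0]
Step 15: delete kjf at [4, 10, 13, 23, 27] -> counters=[0,0,2,2,0,0,2,0,1,0,1,1,0,0,1,0,1,0,3,3,0,1,0,2,0,1,2,0,0,0,1,1,0,0]
Step 16: insert j at [3, 6, 18, 19, 23] -> counters=[0,0,2,3,0,0,3,0,1,0,1,1,0,0,1,0,1,0,4,4,0,1,0,3,0,1,2,0,0,0,1,1,0,0]
Step 17: insert lsi at [4, 8, 12, 14, 26] -> counters=[0,0,2,3,1,0,3,0,2,0,1,1,1,0,2,0,1,0,4,4,0,1,0,3,0,1,3,0,0,0,1,1,0,0]
Step 18: insert h at [2, 10, 25, 26, 30] -> counters=[0,0,3,3,1,0,3,0,2,0,2,1,1,0,2,0,1,0,4,4,0,1,0,3,0,2,4,0,0,0,2,1,0,0]
Query hy: check counters[13]=0 counters[14]=2 counters[15]=0 counters[30]=2 counters[32]=0 -> no

Answer: no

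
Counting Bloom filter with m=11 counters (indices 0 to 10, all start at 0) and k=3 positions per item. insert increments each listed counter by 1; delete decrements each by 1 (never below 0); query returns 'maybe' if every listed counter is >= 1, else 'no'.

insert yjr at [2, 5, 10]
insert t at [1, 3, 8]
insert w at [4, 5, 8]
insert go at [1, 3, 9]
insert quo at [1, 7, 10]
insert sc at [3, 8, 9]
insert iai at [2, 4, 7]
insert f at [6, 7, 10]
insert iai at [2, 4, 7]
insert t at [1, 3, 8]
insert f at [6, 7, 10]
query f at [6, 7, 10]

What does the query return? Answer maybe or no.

Answer: maybe

Derivation:
Step 1: insert yjr at [2, 5, 10] -> counters=[0,0,1,0,0,1,0,0,0,0,1]
Step 2: insert t at [1, 3, 8] -> counters=[0,1,1,1,0,1,0,0,1,0,1]
Step 3: insert w at [4, 5, 8] -> counters=[0,1,1,1,1,2,0,0,2,0,1]
Step 4: insert go at [1, 3, 9] -> counters=[0,2,1,2,1,2,0,0,2,1,1]
Step 5: insert quo at [1, 7, 10] -> counters=[0,3,1,2,1,2,0,1,2,1,2]
Step 6: insert sc at [3, 8, 9] -> counters=[0,3,1,3,1,2,0,1,3,2,2]
Step 7: insert iai at [2, 4, 7] -> counters=[0,3,2,3,2,2,0,2,3,2,2]
Step 8: insert f at [6, 7, 10] -> counters=[0,3,2,3,2,2,1,3,3,2,3]
Step 9: insert iai at [2, 4, 7] -> counters=[0,3,3,3,3,2,1,4,3,2,3]
Step 10: insert t at [1, 3, 8] -> counters=[0,4,3,4,3,2,1,4,4,2,3]
Step 11: insert f at [6, 7, 10] -> counters=[0,4,3,4,3,2,2,5,4,2,4]
Query f: check counters[6]=2 counters[7]=5 counters[10]=4 -> maybe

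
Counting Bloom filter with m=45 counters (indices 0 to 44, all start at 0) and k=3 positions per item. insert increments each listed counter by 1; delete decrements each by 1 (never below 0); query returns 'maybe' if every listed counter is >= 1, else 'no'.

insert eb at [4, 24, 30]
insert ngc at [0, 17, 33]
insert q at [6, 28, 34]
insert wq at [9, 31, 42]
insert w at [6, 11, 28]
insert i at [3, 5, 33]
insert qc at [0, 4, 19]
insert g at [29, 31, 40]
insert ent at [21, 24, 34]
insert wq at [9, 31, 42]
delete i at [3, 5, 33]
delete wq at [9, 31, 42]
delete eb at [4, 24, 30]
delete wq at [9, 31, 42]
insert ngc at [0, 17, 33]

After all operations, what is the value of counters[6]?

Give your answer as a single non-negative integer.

Answer: 2

Derivation:
Step 1: insert eb at [4, 24, 30] -> counters=[0,0,0,0,1,0,0,0,0,0,0,0,0,0,0,0,0,0,0,0,0,0,0,0,1,0,0,0,0,0,1,0,0,0,0,0,0,0,0,0,0,0,0,0,0]
Step 2: insert ngc at [0, 17, 33] -> counters=[1,0,0,0,1,0,0,0,0,0,0,0,0,0,0,0,0,1,0,0,0,0,0,0,1,0,0,0,0,0,1,0,0,1,0,0,0,0,0,0,0,0,0,0,0]
Step 3: insert q at [6, 28, 34] -> counters=[1,0,0,0,1,0,1,0,0,0,0,0,0,0,0,0,0,1,0,0,0,0,0,0,1,0,0,0,1,0,1,0,0,1,1,0,0,0,0,0,0,0,0,0,0]
Step 4: insert wq at [9, 31, 42] -> counters=[1,0,0,0,1,0,1,0,0,1,0,0,0,0,0,0,0,1,0,0,0,0,0,0,1,0,0,0,1,0,1,1,0,1,1,0,0,0,0,0,0,0,1,0,0]
Step 5: insert w at [6, 11, 28] -> counters=[1,0,0,0,1,0,2,0,0,1,0,1,0,0,0,0,0,1,0,0,0,0,0,0,1,0,0,0,2,0,1,1,0,1,1,0,0,0,0,0,0,0,1,0,0]
Step 6: insert i at [3, 5, 33] -> counters=[1,0,0,1,1,1,2,0,0,1,0,1,0,0,0,0,0,1,0,0,0,0,0,0,1,0,0,0,2,0,1,1,0,2,1,0,0,0,0,0,0,0,1,0,0]
Step 7: insert qc at [0, 4, 19] -> counters=[2,0,0,1,2,1,2,0,0,1,0,1,0,0,0,0,0,1,0,1,0,0,0,0,1,0,0,0,2,0,1,1,0,2,1,0,0,0,0,0,0,0,1,0,0]
Step 8: insert g at [29, 31, 40] -> counters=[2,0,0,1,2,1,2,0,0,1,0,1,0,0,0,0,0,1,0,1,0,0,0,0,1,0,0,0,2,1,1,2,0,2,1,0,0,0,0,0,1,0,1,0,0]
Step 9: insert ent at [21, 24, 34] -> counters=[2,0,0,1,2,1,2,0,0,1,0,1,0,0,0,0,0,1,0,1,0,1,0,0,2,0,0,0,2,1,1,2,0,2,2,0,0,0,0,0,1,0,1,0,0]
Step 10: insert wq at [9, 31, 42] -> counters=[2,0,0,1,2,1,2,0,0,2,0,1,0,0,0,0,0,1,0,1,0,1,0,0,2,0,0,0,2,1,1,3,0,2,2,0,0,0,0,0,1,0,2,0,0]
Step 11: delete i at [3, 5, 33] -> counters=[2,0,0,0,2,0,2,0,0,2,0,1,0,0,0,0,0,1,0,1,0,1,0,0,2,0,0,0,2,1,1,3,0,1,2,0,0,0,0,0,1,0,2,0,0]
Step 12: delete wq at [9, 31, 42] -> counters=[2,0,0,0,2,0,2,0,0,1,0,1,0,0,0,0,0,1,0,1,0,1,0,0,2,0,0,0,2,1,1,2,0,1,2,0,0,0,0,0,1,0,1,0,0]
Step 13: delete eb at [4, 24, 30] -> counters=[2,0,0,0,1,0,2,0,0,1,0,1,0,0,0,0,0,1,0,1,0,1,0,0,1,0,0,0,2,1,0,2,0,1,2,0,0,0,0,0,1,0,1,0,0]
Step 14: delete wq at [9, 31, 42] -> counters=[2,0,0,0,1,0,2,0,0,0,0,1,0,0,0,0,0,1,0,1,0,1,0,0,1,0,0,0,2,1,0,1,0,1,2,0,0,0,0,0,1,0,0,0,0]
Step 15: insert ngc at [0, 17, 33] -> counters=[3,0,0,0,1,0,2,0,0,0,0,1,0,0,0,0,0,2,0,1,0,1,0,0,1,0,0,0,2,1,0,1,0,2,2,0,0,0,0,0,1,0,0,0,0]
Final counters=[3,0,0,0,1,0,2,0,0,0,0,1,0,0,0,0,0,2,0,1,0,1,0,0,1,0,0,0,2,1,0,1,0,2,2,0,0,0,0,0,1,0,0,0,0] -> counters[6]=2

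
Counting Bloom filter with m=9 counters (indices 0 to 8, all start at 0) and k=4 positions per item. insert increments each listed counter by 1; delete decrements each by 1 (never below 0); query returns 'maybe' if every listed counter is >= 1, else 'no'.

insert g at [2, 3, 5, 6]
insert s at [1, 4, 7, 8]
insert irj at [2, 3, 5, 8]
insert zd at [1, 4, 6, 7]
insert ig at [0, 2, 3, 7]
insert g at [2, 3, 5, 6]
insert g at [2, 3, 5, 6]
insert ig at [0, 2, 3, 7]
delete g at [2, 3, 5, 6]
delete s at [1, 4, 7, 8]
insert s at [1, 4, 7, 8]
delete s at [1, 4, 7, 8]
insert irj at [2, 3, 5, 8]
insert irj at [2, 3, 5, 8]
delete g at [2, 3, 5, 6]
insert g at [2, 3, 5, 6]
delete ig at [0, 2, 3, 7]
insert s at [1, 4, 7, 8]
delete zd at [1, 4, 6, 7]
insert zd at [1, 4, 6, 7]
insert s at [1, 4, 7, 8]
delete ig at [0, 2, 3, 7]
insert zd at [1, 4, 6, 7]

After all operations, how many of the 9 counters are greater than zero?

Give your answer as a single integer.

Step 1: insert g at [2, 3, 5, 6] -> counters=[0,0,1,1,0,1,1,0,0]
Step 2: insert s at [1, 4, 7, 8] -> counters=[0,1,1,1,1,1,1,1,1]
Step 3: insert irj at [2, 3, 5, 8] -> counters=[0,1,2,2,1,2,1,1,2]
Step 4: insert zd at [1, 4, 6, 7] -> counters=[0,2,2,2,2,2,2,2,2]
Step 5: insert ig at [0, 2, 3, 7] -> counters=[1,2,3,3,2,2,2,3,2]
Step 6: insert g at [2, 3, 5, 6] -> counters=[1,2,4,4,2,3,3,3,2]
Step 7: insert g at [2, 3, 5, 6] -> counters=[1,2,5,5,2,4,4,3,2]
Step 8: insert ig at [0, 2, 3, 7] -> counters=[2,2,6,6,2,4,4,4,2]
Step 9: delete g at [2, 3, 5, 6] -> counters=[2,2,5,5,2,3,3,4,2]
Step 10: delete s at [1, 4, 7, 8] -> counters=[2,1,5,5,1,3,3,3,1]
Step 11: insert s at [1, 4, 7, 8] -> counters=[2,2,5,5,2,3,3,4,2]
Step 12: delete s at [1, 4, 7, 8] -> counters=[2,1,5,5,1,3,3,3,1]
Step 13: insert irj at [2, 3, 5, 8] -> counters=[2,1,6,6,1,4,3,3,2]
Step 14: insert irj at [2, 3, 5, 8] -> counters=[2,1,7,7,1,5,3,3,3]
Step 15: delete g at [2, 3, 5, 6] -> counters=[2,1,6,6,1,4,2,3,3]
Step 16: insert g at [2, 3, 5, 6] -> counters=[2,1,7,7,1,5,3,3,3]
Step 17: delete ig at [0, 2, 3, 7] -> counters=[1,1,6,6,1,5,3,2,3]
Step 18: insert s at [1, 4, 7, 8] -> counters=[1,2,6,6,2,5,3,3,4]
Step 19: delete zd at [1, 4, 6, 7] -> counters=[1,1,6,6,1,5,2,2,4]
Step 20: insert zd at [1, 4, 6, 7] -> counters=[1,2,6,6,2,5,3,3,4]
Step 21: insert s at [1, 4, 7, 8] -> counters=[1,3,6,6,3,5,3,4,5]
Step 22: delete ig at [0, 2, 3, 7] -> counters=[0,3,5,5,3,5,3,3,5]
Step 23: insert zd at [1, 4, 6, 7] -> counters=[0,4,5,5,4,5,4,4,5]
Final counters=[0,4,5,5,4,5,4,4,5] -> 8 nonzero

Answer: 8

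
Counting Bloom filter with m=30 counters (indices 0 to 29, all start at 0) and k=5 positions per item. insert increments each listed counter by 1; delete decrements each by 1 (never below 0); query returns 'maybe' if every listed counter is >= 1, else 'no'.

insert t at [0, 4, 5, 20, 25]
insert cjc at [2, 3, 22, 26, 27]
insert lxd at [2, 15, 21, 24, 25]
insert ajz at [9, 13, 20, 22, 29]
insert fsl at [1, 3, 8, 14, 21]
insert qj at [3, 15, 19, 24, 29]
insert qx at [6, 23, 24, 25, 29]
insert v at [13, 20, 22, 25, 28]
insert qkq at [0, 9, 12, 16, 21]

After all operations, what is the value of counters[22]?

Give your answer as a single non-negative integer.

Answer: 3

Derivation:
Step 1: insert t at [0, 4, 5, 20, 25] -> counters=[1,0,0,0,1,1,0,0,0,0,0,0,0,0,0,0,0,0,0,0,1,0,0,0,0,1,0,0,0,0]
Step 2: insert cjc at [2, 3, 22, 26, 27] -> counters=[1,0,1,1,1,1,0,0,0,0,0,0,0,0,0,0,0,0,0,0,1,0,1,0,0,1,1,1,0,0]
Step 3: insert lxd at [2, 15, 21, 24, 25] -> counters=[1,0,2,1,1,1,0,0,0,0,0,0,0,0,0,1,0,0,0,0,1,1,1,0,1,2,1,1,0,0]
Step 4: insert ajz at [9, 13, 20, 22, 29] -> counters=[1,0,2,1,1,1,0,0,0,1,0,0,0,1,0,1,0,0,0,0,2,1,2,0,1,2,1,1,0,1]
Step 5: insert fsl at [1, 3, 8, 14, 21] -> counters=[1,1,2,2,1,1,0,0,1,1,0,0,0,1,1,1,0,0,0,0,2,2,2,0,1,2,1,1,0,1]
Step 6: insert qj at [3, 15, 19, 24, 29] -> counters=[1,1,2,3,1,1,0,0,1,1,0,0,0,1,1,2,0,0,0,1,2,2,2,0,2,2,1,1,0,2]
Step 7: insert qx at [6, 23, 24, 25, 29] -> counters=[1,1,2,3,1,1,1,0,1,1,0,0,0,1,1,2,0,0,0,1,2,2,2,1,3,3,1,1,0,3]
Step 8: insert v at [13, 20, 22, 25, 28] -> counters=[1,1,2,3,1,1,1,0,1,1,0,0,0,2,1,2,0,0,0,1,3,2,3,1,3,4,1,1,1,3]
Step 9: insert qkq at [0, 9, 12, 16, 21] -> counters=[2,1,2,3,1,1,1,0,1,2,0,0,1,2,1,2,1,0,0,1,3,3,3,1,3,4,1,1,1,3]
Final counters=[2,1,2,3,1,1,1,0,1,2,0,0,1,2,1,2,1,0,0,1,3,3,3,1,3,4,1,1,1,3] -> counters[22]=3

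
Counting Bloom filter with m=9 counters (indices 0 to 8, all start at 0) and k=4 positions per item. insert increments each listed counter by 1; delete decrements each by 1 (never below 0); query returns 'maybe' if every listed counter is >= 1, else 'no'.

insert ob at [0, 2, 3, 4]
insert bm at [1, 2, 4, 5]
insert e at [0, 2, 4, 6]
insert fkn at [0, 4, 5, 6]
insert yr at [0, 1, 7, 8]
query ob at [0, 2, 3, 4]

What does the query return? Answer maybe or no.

Step 1: insert ob at [0, 2, 3, 4] -> counters=[1,0,1,1,1,0,0,0,0]
Step 2: insert bm at [1, 2, 4, 5] -> counters=[1,1,2,1,2,1,0,0,0]
Step 3: insert e at [0, 2, 4, 6] -> counters=[2,1,3,1,3,1,1,0,0]
Step 4: insert fkn at [0, 4, 5, 6] -> counters=[3,1,3,1,4,2,2,0,0]
Step 5: insert yr at [0, 1, 7, 8] -> counters=[4,2,3,1,4,2,2,1,1]
Query ob: check counters[0]=4 counters[2]=3 counters[3]=1 counters[4]=4 -> maybe

Answer: maybe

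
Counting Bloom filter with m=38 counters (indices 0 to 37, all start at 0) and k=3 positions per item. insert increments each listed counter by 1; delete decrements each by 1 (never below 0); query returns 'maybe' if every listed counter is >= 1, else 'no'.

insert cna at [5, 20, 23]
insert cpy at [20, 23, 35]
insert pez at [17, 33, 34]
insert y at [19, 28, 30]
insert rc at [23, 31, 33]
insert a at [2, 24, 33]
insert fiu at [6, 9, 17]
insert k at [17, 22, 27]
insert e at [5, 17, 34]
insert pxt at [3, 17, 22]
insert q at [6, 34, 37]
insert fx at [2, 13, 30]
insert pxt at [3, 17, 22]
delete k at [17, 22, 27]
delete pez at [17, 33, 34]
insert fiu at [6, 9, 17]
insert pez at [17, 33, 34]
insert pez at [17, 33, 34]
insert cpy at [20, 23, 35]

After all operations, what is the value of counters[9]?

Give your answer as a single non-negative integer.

Answer: 2

Derivation:
Step 1: insert cna at [5, 20, 23] -> counters=[0,0,0,0,0,1,0,0,0,0,0,0,0,0,0,0,0,0,0,0,1,0,0,1,0,0,0,0,0,0,0,0,0,0,0,0,0,0]
Step 2: insert cpy at [20, 23, 35] -> counters=[0,0,0,0,0,1,0,0,0,0,0,0,0,0,0,0,0,0,0,0,2,0,0,2,0,0,0,0,0,0,0,0,0,0,0,1,0,0]
Step 3: insert pez at [17, 33, 34] -> counters=[0,0,0,0,0,1,0,0,0,0,0,0,0,0,0,0,0,1,0,0,2,0,0,2,0,0,0,0,0,0,0,0,0,1,1,1,0,0]
Step 4: insert y at [19, 28, 30] -> counters=[0,0,0,0,0,1,0,0,0,0,0,0,0,0,0,0,0,1,0,1,2,0,0,2,0,0,0,0,1,0,1,0,0,1,1,1,0,0]
Step 5: insert rc at [23, 31, 33] -> counters=[0,0,0,0,0,1,0,0,0,0,0,0,0,0,0,0,0,1,0,1,2,0,0,3,0,0,0,0,1,0,1,1,0,2,1,1,0,0]
Step 6: insert a at [2, 24, 33] -> counters=[0,0,1,0,0,1,0,0,0,0,0,0,0,0,0,0,0,1,0,1,2,0,0,3,1,0,0,0,1,0,1,1,0,3,1,1,0,0]
Step 7: insert fiu at [6, 9, 17] -> counters=[0,0,1,0,0,1,1,0,0,1,0,0,0,0,0,0,0,2,0,1,2,0,0,3,1,0,0,0,1,0,1,1,0,3,1,1,0,0]
Step 8: insert k at [17, 22, 27] -> counters=[0,0,1,0,0,1,1,0,0,1,0,0,0,0,0,0,0,3,0,1,2,0,1,3,1,0,0,1,1,0,1,1,0,3,1,1,0,0]
Step 9: insert e at [5, 17, 34] -> counters=[0,0,1,0,0,2,1,0,0,1,0,0,0,0,0,0,0,4,0,1,2,0,1,3,1,0,0,1,1,0,1,1,0,3,2,1,0,0]
Step 10: insert pxt at [3, 17, 22] -> counters=[0,0,1,1,0,2,1,0,0,1,0,0,0,0,0,0,0,5,0,1,2,0,2,3,1,0,0,1,1,0,1,1,0,3,2,1,0,0]
Step 11: insert q at [6, 34, 37] -> counters=[0,0,1,1,0,2,2,0,0,1,0,0,0,0,0,0,0,5,0,1,2,0,2,3,1,0,0,1,1,0,1,1,0,3,3,1,0,1]
Step 12: insert fx at [2, 13, 30] -> counters=[0,0,2,1,0,2,2,0,0,1,0,0,0,1,0,0,0,5,0,1,2,0,2,3,1,0,0,1,1,0,2,1,0,3,3,1,0,1]
Step 13: insert pxt at [3, 17, 22] -> counters=[0,0,2,2,0,2,2,0,0,1,0,0,0,1,0,0,0,6,0,1,2,0,3,3,1,0,0,1,1,0,2,1,0,3,3,1,0,1]
Step 14: delete k at [17, 22, 27] -> counters=[0,0,2,2,0,2,2,0,0,1,0,0,0,1,0,0,0,5,0,1,2,0,2,3,1,0,0,0,1,0,2,1,0,3,3,1,0,1]
Step 15: delete pez at [17, 33, 34] -> counters=[0,0,2,2,0,2,2,0,0,1,0,0,0,1,0,0,0,4,0,1,2,0,2,3,1,0,0,0,1,0,2,1,0,2,2,1,0,1]
Step 16: insert fiu at [6, 9, 17] -> counters=[0,0,2,2,0,2,3,0,0,2,0,0,0,1,0,0,0,5,0,1,2,0,2,3,1,0,0,0,1,0,2,1,0,2,2,1,0,1]
Step 17: insert pez at [17, 33, 34] -> counters=[0,0,2,2,0,2,3,0,0,2,0,0,0,1,0,0,0,6,0,1,2,0,2,3,1,0,0,0,1,0,2,1,0,3,3,1,0,1]
Step 18: insert pez at [17, 33, 34] -> counters=[0,0,2,2,0,2,3,0,0,2,0,0,0,1,0,0,0,7,0,1,2,0,2,3,1,0,0,0,1,0,2,1,0,4,4,1,0,1]
Step 19: insert cpy at [20, 23, 35] -> counters=[0,0,2,2,0,2,3,0,0,2,0,0,0,1,0,0,0,7,0,1,3,0,2,4,1,0,0,0,1,0,2,1,0,4,4,2,0,1]
Final counters=[0,0,2,2,0,2,3,0,0,2,0,0,0,1,0,0,0,7,0,1,3,0,2,4,1,0,0,0,1,0,2,1,0,4,4,2,0,1] -> counters[9]=2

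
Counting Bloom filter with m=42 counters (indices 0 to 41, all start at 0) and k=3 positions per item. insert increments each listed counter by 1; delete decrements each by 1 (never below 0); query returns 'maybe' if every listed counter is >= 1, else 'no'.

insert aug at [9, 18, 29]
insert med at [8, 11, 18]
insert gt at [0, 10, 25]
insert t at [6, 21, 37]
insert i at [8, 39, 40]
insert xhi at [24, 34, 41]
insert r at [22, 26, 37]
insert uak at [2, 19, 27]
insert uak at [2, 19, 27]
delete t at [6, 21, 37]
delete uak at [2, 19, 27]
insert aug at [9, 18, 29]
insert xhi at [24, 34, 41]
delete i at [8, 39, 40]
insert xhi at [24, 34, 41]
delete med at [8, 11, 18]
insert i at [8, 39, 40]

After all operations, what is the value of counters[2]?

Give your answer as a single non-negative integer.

Step 1: insert aug at [9, 18, 29] -> counters=[0,0,0,0,0,0,0,0,0,1,0,0,0,0,0,0,0,0,1,0,0,0,0,0,0,0,0,0,0,1,0,0,0,0,0,0,0,0,0,0,0,0]
Step 2: insert med at [8, 11, 18] -> counters=[0,0,0,0,0,0,0,0,1,1,0,1,0,0,0,0,0,0,2,0,0,0,0,0,0,0,0,0,0,1,0,0,0,0,0,0,0,0,0,0,0,0]
Step 3: insert gt at [0, 10, 25] -> counters=[1,0,0,0,0,0,0,0,1,1,1,1,0,0,0,0,0,0,2,0,0,0,0,0,0,1,0,0,0,1,0,0,0,0,0,0,0,0,0,0,0,0]
Step 4: insert t at [6, 21, 37] -> counters=[1,0,0,0,0,0,1,0,1,1,1,1,0,0,0,0,0,0,2,0,0,1,0,0,0,1,0,0,0,1,0,0,0,0,0,0,0,1,0,0,0,0]
Step 5: insert i at [8, 39, 40] -> counters=[1,0,0,0,0,0,1,0,2,1,1,1,0,0,0,0,0,0,2,0,0,1,0,0,0,1,0,0,0,1,0,0,0,0,0,0,0,1,0,1,1,0]
Step 6: insert xhi at [24, 34, 41] -> counters=[1,0,0,0,0,0,1,0,2,1,1,1,0,0,0,0,0,0,2,0,0,1,0,0,1,1,0,0,0,1,0,0,0,0,1,0,0,1,0,1,1,1]
Step 7: insert r at [22, 26, 37] -> counters=[1,0,0,0,0,0,1,0,2,1,1,1,0,0,0,0,0,0,2,0,0,1,1,0,1,1,1,0,0,1,0,0,0,0,1,0,0,2,0,1,1,1]
Step 8: insert uak at [2, 19, 27] -> counters=[1,0,1,0,0,0,1,0,2,1,1,1,0,0,0,0,0,0,2,1,0,1,1,0,1,1,1,1,0,1,0,0,0,0,1,0,0,2,0,1,1,1]
Step 9: insert uak at [2, 19, 27] -> counters=[1,0,2,0,0,0,1,0,2,1,1,1,0,0,0,0,0,0,2,2,0,1,1,0,1,1,1,2,0,1,0,0,0,0,1,0,0,2,0,1,1,1]
Step 10: delete t at [6, 21, 37] -> counters=[1,0,2,0,0,0,0,0,2,1,1,1,0,0,0,0,0,0,2,2,0,0,1,0,1,1,1,2,0,1,0,0,0,0,1,0,0,1,0,1,1,1]
Step 11: delete uak at [2, 19, 27] -> counters=[1,0,1,0,0,0,0,0,2,1,1,1,0,0,0,0,0,0,2,1,0,0,1,0,1,1,1,1,0,1,0,0,0,0,1,0,0,1,0,1,1,1]
Step 12: insert aug at [9, 18, 29] -> counters=[1,0,1,0,0,0,0,0,2,2,1,1,0,0,0,0,0,0,3,1,0,0,1,0,1,1,1,1,0,2,0,0,0,0,1,0,0,1,0,1,1,1]
Step 13: insert xhi at [24, 34, 41] -> counters=[1,0,1,0,0,0,0,0,2,2,1,1,0,0,0,0,0,0,3,1,0,0,1,0,2,1,1,1,0,2,0,0,0,0,2,0,0,1,0,1,1,2]
Step 14: delete i at [8, 39, 40] -> counters=[1,0,1,0,0,0,0,0,1,2,1,1,0,0,0,0,0,0,3,1,0,0,1,0,2,1,1,1,0,2,0,0,0,0,2,0,0,1,0,0,0,2]
Step 15: insert xhi at [24, 34, 41] -> counters=[1,0,1,0,0,0,0,0,1,2,1,1,0,0,0,0,0,0,3,1,0,0,1,0,3,1,1,1,0,2,0,0,0,0,3,0,0,1,0,0,0,3]
Step 16: delete med at [8, 11, 18] -> counters=[1,0,1,0,0,0,0,0,0,2,1,0,0,0,0,0,0,0,2,1,0,0,1,0,3,1,1,1,0,2,0,0,0,0,3,0,0,1,0,0,0,3]
Step 17: insert i at [8, 39, 40] -> counters=[1,0,1,0,0,0,0,0,1,2,1,0,0,0,0,0,0,0,2,1,0,0,1,0,3,1,1,1,0,2,0,0,0,0,3,0,0,1,0,1,1,3]
Final counters=[1,0,1,0,0,0,0,0,1,2,1,0,0,0,0,0,0,0,2,1,0,0,1,0,3,1,1,1,0,2,0,0,0,0,3,0,0,1,0,1,1,3] -> counters[2]=1

Answer: 1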